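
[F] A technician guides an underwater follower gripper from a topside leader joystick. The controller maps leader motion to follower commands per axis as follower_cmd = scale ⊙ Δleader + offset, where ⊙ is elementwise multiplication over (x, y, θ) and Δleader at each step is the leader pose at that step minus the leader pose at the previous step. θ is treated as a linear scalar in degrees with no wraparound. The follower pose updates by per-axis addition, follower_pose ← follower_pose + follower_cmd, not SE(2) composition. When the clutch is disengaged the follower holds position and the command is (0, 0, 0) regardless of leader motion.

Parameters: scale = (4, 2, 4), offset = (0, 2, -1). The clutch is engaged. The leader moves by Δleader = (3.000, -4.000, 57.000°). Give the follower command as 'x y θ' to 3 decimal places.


axis x: 4·3.000 + 0 = 12.000
axis y: 2·-4.000 + 2 = -6.000
axis θ: 4·57.000 + -1 = 227.000

12.000 -6.000 227.000


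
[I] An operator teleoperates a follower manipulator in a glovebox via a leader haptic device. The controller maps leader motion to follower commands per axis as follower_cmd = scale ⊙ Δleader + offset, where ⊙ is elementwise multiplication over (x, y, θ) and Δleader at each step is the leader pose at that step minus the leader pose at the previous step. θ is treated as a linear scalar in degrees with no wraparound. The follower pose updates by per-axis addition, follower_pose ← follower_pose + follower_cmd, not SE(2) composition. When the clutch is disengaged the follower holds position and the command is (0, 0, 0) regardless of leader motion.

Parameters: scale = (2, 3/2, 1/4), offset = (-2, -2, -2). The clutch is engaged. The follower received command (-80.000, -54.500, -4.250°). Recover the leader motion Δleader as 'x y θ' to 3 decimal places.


axis x: (-80.000 − -2) / (2) = -39.000
axis y: (-54.500 − -2) / (3/2) = -35.000
axis θ: (-4.250 − -2) / (1/4) = -9.000

-39.000 -35.000 -9.000


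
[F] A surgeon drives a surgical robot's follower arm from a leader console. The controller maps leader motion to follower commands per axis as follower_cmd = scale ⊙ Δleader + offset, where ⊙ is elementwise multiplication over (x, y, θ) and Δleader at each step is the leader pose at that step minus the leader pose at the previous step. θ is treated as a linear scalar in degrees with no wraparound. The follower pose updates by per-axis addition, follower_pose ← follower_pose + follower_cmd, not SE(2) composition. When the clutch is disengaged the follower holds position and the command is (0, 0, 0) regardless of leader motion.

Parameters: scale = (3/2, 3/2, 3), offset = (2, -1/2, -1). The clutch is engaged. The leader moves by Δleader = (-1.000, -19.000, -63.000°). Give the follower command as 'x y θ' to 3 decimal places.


0.500 -29.000 -190.000

axis x: 3/2·-1.000 + 2 = 0.500
axis y: 3/2·-19.000 + -1/2 = -29.000
axis θ: 3·-63.000 + -1 = -190.000


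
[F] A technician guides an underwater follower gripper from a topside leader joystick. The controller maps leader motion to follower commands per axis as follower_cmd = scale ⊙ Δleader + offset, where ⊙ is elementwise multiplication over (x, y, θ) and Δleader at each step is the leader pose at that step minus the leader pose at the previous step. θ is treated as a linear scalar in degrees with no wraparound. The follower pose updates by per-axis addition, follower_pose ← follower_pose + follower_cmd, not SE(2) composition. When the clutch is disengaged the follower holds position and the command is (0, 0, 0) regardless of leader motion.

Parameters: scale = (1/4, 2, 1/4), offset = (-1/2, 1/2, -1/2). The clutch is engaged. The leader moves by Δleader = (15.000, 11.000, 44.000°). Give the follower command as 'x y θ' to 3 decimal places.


axis x: 1/4·15.000 + -1/2 = 3.250
axis y: 2·11.000 + 1/2 = 22.500
axis θ: 1/4·44.000 + -1/2 = 10.500

3.250 22.500 10.500


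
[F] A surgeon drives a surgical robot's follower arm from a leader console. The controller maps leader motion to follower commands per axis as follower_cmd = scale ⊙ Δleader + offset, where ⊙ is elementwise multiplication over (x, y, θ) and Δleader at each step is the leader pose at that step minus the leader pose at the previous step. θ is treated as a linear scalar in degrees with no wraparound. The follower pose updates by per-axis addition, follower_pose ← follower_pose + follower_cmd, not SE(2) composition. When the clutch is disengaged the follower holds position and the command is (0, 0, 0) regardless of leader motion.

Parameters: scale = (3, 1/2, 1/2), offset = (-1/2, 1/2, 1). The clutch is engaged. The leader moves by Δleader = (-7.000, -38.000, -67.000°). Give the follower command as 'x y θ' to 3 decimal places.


-21.500 -18.500 -32.500

axis x: 3·-7.000 + -1/2 = -21.500
axis y: 1/2·-38.000 + 1/2 = -18.500
axis θ: 1/2·-67.000 + 1 = -32.500


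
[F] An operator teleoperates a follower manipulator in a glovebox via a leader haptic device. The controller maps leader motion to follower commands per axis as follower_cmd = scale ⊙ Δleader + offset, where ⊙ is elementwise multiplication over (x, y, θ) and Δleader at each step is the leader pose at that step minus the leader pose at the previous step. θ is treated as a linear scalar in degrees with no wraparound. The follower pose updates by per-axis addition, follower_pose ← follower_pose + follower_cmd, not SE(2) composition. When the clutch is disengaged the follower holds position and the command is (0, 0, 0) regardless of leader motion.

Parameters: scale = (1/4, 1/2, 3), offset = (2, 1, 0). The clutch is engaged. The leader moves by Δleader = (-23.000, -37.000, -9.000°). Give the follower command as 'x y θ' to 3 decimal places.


-3.750 -17.500 -27.000

axis x: 1/4·-23.000 + 2 = -3.750
axis y: 1/2·-37.000 + 1 = -17.500
axis θ: 3·-9.000 + 0 = -27.000


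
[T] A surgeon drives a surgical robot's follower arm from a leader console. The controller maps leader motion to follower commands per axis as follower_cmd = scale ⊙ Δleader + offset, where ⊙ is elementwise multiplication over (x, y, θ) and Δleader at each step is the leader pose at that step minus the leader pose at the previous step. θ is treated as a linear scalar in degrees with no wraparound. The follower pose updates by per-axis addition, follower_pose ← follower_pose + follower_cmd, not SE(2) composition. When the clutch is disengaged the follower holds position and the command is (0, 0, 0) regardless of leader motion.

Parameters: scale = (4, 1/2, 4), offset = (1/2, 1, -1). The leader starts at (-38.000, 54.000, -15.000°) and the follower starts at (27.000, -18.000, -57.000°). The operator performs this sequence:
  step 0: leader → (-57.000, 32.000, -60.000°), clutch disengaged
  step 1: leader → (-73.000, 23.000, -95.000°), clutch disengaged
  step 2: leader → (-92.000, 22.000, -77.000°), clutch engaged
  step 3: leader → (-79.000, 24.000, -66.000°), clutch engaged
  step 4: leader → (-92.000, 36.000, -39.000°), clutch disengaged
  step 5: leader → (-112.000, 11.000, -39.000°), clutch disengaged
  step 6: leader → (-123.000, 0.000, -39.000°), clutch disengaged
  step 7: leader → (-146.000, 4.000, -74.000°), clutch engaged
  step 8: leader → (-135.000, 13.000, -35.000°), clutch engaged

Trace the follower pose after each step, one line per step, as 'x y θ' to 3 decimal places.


step 0: Δleader=(-19.000, -22.000, -45.000°), disengaged; cmd=(0,0,0) → follower holds at (27.000, -18.000, -57.000°)
step 1: Δleader=(-16.000, -9.000, -35.000°), disengaged; cmd=(0,0,0) → follower holds at (27.000, -18.000, -57.000°)
step 2: Δleader=(-19.000, -1.000, 18.000°), engaged; cmd=(-75.500, 0.500, 71.000°) → follower=(-48.500, -17.500, 14.000°)
step 3: Δleader=(13.000, 2.000, 11.000°), engaged; cmd=(52.500, 2.000, 43.000°) → follower=(4.000, -15.500, 57.000°)
step 4: Δleader=(-13.000, 12.000, 27.000°), disengaged; cmd=(0,0,0) → follower holds at (4.000, -15.500, 57.000°)
step 5: Δleader=(-20.000, -25.000, 0.000°), disengaged; cmd=(0,0,0) → follower holds at (4.000, -15.500, 57.000°)
step 6: Δleader=(-11.000, -11.000, 0.000°), disengaged; cmd=(0,0,0) → follower holds at (4.000, -15.500, 57.000°)
step 7: Δleader=(-23.000, 4.000, -35.000°), engaged; cmd=(-91.500, 3.000, -141.000°) → follower=(-87.500, -12.500, -84.000°)
step 8: Δleader=(11.000, 9.000, 39.000°), engaged; cmd=(44.500, 5.500, 155.000°) → follower=(-43.000, -7.000, 71.000°)

27.000 -18.000 -57.000
27.000 -18.000 -57.000
-48.500 -17.500 14.000
4.000 -15.500 57.000
4.000 -15.500 57.000
4.000 -15.500 57.000
4.000 -15.500 57.000
-87.500 -12.500 -84.000
-43.000 -7.000 71.000


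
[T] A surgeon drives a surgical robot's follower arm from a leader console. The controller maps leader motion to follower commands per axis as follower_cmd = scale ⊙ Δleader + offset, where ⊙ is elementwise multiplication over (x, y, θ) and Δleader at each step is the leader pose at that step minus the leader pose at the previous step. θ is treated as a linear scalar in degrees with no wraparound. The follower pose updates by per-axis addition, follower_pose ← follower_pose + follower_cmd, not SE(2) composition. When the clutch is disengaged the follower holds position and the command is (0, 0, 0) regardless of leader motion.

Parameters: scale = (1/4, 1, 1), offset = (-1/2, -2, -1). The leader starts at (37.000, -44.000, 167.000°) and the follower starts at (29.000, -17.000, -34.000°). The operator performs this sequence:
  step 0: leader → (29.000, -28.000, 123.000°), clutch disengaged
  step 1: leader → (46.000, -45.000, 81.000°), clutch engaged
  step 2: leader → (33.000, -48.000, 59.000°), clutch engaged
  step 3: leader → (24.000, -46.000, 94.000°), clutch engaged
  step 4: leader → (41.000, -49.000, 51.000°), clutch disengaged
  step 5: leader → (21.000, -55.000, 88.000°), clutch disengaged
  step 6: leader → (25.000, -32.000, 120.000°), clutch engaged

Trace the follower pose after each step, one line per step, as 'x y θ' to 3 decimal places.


step 0: Δleader=(-8.000, 16.000, -44.000°), disengaged; cmd=(0,0,0) → follower holds at (29.000, -17.000, -34.000°)
step 1: Δleader=(17.000, -17.000, -42.000°), engaged; cmd=(3.750, -19.000, -43.000°) → follower=(32.750, -36.000, -77.000°)
step 2: Δleader=(-13.000, -3.000, -22.000°), engaged; cmd=(-3.750, -5.000, -23.000°) → follower=(29.000, -41.000, -100.000°)
step 3: Δleader=(-9.000, 2.000, 35.000°), engaged; cmd=(-2.750, 0.000, 34.000°) → follower=(26.250, -41.000, -66.000°)
step 4: Δleader=(17.000, -3.000, -43.000°), disengaged; cmd=(0,0,0) → follower holds at (26.250, -41.000, -66.000°)
step 5: Δleader=(-20.000, -6.000, 37.000°), disengaged; cmd=(0,0,0) → follower holds at (26.250, -41.000, -66.000°)
step 6: Δleader=(4.000, 23.000, 32.000°), engaged; cmd=(0.500, 21.000, 31.000°) → follower=(26.750, -20.000, -35.000°)

29.000 -17.000 -34.000
32.750 -36.000 -77.000
29.000 -41.000 -100.000
26.250 -41.000 -66.000
26.250 -41.000 -66.000
26.250 -41.000 -66.000
26.750 -20.000 -35.000


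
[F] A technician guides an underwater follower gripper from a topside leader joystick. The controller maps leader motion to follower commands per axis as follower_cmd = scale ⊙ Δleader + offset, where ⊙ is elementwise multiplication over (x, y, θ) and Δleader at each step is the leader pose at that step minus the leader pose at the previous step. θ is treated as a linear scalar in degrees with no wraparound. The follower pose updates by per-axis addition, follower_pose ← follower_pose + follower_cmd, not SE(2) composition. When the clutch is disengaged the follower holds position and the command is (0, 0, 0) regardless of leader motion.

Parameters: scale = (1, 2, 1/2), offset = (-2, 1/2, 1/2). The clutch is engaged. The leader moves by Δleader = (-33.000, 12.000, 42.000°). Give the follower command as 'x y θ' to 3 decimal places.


-35.000 24.500 21.500

axis x: 1·-33.000 + -2 = -35.000
axis y: 2·12.000 + 1/2 = 24.500
axis θ: 1/2·42.000 + 1/2 = 21.500


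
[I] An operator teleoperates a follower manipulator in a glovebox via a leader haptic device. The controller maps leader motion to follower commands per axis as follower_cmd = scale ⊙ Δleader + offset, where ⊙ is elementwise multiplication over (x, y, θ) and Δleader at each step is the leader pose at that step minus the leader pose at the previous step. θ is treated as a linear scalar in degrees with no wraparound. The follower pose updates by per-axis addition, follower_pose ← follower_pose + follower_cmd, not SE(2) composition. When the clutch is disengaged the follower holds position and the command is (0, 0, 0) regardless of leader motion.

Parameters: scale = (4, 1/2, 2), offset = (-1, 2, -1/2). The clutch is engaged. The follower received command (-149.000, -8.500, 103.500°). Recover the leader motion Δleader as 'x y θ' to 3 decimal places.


axis x: (-149.000 − -1) / (4) = -37.000
axis y: (-8.500 − 2) / (1/2) = -21.000
axis θ: (103.500 − -1/2) / (2) = 52.000

-37.000 -21.000 52.000


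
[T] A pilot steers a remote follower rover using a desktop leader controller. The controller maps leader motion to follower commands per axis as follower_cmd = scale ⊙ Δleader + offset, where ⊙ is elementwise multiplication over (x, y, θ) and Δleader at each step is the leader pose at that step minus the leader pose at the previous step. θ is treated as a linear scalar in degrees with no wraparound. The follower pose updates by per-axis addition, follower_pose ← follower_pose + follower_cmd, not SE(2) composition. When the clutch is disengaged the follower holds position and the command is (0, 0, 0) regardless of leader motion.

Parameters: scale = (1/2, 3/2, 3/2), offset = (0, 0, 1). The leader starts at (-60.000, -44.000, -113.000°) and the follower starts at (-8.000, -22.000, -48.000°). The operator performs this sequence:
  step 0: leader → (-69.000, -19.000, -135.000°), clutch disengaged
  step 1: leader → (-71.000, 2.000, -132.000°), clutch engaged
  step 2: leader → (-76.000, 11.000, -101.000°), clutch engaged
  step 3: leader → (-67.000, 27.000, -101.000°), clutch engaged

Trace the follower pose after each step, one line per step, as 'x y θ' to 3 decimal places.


-8.000 -22.000 -48.000
-9.000 9.500 -42.500
-11.500 23.000 5.000
-7.000 47.000 6.000

step 0: Δleader=(-9.000, 25.000, -22.000°), disengaged; cmd=(0,0,0) → follower holds at (-8.000, -22.000, -48.000°)
step 1: Δleader=(-2.000, 21.000, 3.000°), engaged; cmd=(-1.000, 31.500, 5.500°) → follower=(-9.000, 9.500, -42.500°)
step 2: Δleader=(-5.000, 9.000, 31.000°), engaged; cmd=(-2.500, 13.500, 47.500°) → follower=(-11.500, 23.000, 5.000°)
step 3: Δleader=(9.000, 16.000, 0.000°), engaged; cmd=(4.500, 24.000, 1.000°) → follower=(-7.000, 47.000, 6.000°)


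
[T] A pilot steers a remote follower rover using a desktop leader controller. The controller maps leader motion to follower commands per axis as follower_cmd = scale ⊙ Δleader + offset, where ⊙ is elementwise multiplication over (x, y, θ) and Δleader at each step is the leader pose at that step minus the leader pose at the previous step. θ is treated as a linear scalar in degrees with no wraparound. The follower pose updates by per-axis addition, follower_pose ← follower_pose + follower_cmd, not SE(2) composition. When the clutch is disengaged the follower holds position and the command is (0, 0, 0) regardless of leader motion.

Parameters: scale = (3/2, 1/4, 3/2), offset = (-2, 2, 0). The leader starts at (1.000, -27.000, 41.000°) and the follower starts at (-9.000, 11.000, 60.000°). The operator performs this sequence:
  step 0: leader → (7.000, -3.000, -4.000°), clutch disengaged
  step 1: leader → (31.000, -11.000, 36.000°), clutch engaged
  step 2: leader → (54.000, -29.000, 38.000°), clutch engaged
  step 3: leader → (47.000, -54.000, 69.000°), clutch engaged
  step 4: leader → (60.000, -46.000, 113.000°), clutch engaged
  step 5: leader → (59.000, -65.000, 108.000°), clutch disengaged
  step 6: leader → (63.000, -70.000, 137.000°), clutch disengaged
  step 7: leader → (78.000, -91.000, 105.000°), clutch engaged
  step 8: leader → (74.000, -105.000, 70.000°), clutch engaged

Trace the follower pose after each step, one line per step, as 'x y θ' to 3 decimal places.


-9.000 11.000 60.000
25.000 11.000 120.000
57.500 8.500 123.000
45.000 4.250 169.500
62.500 8.250 235.500
62.500 8.250 235.500
62.500 8.250 235.500
83.000 5.000 187.500
75.000 3.500 135.000

step 0: Δleader=(6.000, 24.000, -45.000°), disengaged; cmd=(0,0,0) → follower holds at (-9.000, 11.000, 60.000°)
step 1: Δleader=(24.000, -8.000, 40.000°), engaged; cmd=(34.000, 0.000, 60.000°) → follower=(25.000, 11.000, 120.000°)
step 2: Δleader=(23.000, -18.000, 2.000°), engaged; cmd=(32.500, -2.500, 3.000°) → follower=(57.500, 8.500, 123.000°)
step 3: Δleader=(-7.000, -25.000, 31.000°), engaged; cmd=(-12.500, -4.250, 46.500°) → follower=(45.000, 4.250, 169.500°)
step 4: Δleader=(13.000, 8.000, 44.000°), engaged; cmd=(17.500, 4.000, 66.000°) → follower=(62.500, 8.250, 235.500°)
step 5: Δleader=(-1.000, -19.000, -5.000°), disengaged; cmd=(0,0,0) → follower holds at (62.500, 8.250, 235.500°)
step 6: Δleader=(4.000, -5.000, 29.000°), disengaged; cmd=(0,0,0) → follower holds at (62.500, 8.250, 235.500°)
step 7: Δleader=(15.000, -21.000, -32.000°), engaged; cmd=(20.500, -3.250, -48.000°) → follower=(83.000, 5.000, 187.500°)
step 8: Δleader=(-4.000, -14.000, -35.000°), engaged; cmd=(-8.000, -1.500, -52.500°) → follower=(75.000, 3.500, 135.000°)


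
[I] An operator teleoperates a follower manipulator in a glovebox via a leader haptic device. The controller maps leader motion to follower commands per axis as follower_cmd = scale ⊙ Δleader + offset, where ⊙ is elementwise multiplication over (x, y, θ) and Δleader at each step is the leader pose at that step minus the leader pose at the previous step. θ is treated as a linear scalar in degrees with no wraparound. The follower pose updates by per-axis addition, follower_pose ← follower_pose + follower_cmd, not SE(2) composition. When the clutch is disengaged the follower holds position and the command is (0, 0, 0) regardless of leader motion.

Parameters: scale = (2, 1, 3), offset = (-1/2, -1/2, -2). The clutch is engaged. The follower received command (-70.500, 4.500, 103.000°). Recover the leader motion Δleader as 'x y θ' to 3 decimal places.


axis x: (-70.500 − -1/2) / (2) = -35.000
axis y: (4.500 − -1/2) / (1) = 5.000
axis θ: (103.000 − -2) / (3) = 35.000

-35.000 5.000 35.000


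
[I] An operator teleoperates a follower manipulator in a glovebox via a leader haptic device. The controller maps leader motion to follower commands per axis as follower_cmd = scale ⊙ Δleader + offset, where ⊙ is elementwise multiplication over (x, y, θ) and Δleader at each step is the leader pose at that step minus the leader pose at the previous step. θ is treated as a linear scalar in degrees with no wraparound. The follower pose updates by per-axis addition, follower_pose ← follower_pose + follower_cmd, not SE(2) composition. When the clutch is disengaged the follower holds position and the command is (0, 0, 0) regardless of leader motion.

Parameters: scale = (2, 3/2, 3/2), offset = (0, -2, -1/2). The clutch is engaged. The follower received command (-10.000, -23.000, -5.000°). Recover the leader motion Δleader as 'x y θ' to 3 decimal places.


-5.000 -14.000 -3.000

axis x: (-10.000 − 0) / (2) = -5.000
axis y: (-23.000 − -2) / (3/2) = -14.000
axis θ: (-5.000 − -1/2) / (3/2) = -3.000


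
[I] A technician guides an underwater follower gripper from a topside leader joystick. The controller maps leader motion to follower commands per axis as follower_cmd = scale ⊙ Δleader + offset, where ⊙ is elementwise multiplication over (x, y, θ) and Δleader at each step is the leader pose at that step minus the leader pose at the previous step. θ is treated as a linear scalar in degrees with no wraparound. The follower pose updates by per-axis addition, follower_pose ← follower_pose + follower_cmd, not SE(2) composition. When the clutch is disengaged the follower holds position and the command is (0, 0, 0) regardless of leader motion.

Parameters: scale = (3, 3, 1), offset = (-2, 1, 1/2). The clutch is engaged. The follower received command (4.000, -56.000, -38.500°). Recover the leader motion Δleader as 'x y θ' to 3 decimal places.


axis x: (4.000 − -2) / (3) = 2.000
axis y: (-56.000 − 1) / (3) = -19.000
axis θ: (-38.500 − 1/2) / (1) = -39.000

2.000 -19.000 -39.000


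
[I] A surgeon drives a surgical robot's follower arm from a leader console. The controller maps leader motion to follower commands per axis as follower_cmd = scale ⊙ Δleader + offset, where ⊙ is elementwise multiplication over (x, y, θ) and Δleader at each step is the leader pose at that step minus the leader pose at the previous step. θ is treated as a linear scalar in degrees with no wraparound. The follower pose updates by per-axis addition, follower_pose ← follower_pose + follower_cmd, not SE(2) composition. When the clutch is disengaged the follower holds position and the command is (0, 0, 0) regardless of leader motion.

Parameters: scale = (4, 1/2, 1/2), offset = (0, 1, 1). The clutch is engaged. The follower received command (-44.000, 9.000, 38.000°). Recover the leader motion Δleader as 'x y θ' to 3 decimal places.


-11.000 16.000 74.000

axis x: (-44.000 − 0) / (4) = -11.000
axis y: (9.000 − 1) / (1/2) = 16.000
axis θ: (38.000 − 1) / (1/2) = 74.000


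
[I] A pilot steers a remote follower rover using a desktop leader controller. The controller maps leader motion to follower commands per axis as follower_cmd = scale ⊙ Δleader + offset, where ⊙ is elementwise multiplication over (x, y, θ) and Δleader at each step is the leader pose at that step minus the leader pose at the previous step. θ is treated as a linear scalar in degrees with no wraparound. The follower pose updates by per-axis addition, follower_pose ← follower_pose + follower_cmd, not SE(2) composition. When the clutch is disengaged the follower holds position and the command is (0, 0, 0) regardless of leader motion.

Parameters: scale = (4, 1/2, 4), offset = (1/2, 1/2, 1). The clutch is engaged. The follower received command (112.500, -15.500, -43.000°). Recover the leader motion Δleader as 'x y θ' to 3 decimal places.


28.000 -32.000 -11.000

axis x: (112.500 − 1/2) / (4) = 28.000
axis y: (-15.500 − 1/2) / (1/2) = -32.000
axis θ: (-43.000 − 1) / (4) = -11.000


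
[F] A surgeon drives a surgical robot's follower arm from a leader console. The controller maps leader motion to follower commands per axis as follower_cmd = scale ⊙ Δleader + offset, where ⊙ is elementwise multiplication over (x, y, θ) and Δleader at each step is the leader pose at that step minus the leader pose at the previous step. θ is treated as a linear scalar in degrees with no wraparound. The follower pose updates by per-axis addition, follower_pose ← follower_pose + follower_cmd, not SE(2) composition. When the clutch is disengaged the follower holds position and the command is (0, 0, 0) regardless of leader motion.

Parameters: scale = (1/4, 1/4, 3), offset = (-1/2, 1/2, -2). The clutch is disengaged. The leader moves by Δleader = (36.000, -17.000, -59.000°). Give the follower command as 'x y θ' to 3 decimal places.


0.000 0.000 0.000

clutch disengaged → follower holds; cmd = (0, 0, 0)


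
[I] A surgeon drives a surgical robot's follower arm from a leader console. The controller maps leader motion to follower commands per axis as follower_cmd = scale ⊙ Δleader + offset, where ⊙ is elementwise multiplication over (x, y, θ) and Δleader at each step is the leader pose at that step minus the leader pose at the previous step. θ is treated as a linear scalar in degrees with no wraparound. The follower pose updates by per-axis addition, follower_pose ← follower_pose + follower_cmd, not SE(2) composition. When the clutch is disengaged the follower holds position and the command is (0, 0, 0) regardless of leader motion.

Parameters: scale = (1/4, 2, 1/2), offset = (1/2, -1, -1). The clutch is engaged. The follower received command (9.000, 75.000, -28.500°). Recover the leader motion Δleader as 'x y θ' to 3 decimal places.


axis x: (9.000 − 1/2) / (1/4) = 34.000
axis y: (75.000 − -1) / (2) = 38.000
axis θ: (-28.500 − -1) / (1/2) = -55.000

34.000 38.000 -55.000


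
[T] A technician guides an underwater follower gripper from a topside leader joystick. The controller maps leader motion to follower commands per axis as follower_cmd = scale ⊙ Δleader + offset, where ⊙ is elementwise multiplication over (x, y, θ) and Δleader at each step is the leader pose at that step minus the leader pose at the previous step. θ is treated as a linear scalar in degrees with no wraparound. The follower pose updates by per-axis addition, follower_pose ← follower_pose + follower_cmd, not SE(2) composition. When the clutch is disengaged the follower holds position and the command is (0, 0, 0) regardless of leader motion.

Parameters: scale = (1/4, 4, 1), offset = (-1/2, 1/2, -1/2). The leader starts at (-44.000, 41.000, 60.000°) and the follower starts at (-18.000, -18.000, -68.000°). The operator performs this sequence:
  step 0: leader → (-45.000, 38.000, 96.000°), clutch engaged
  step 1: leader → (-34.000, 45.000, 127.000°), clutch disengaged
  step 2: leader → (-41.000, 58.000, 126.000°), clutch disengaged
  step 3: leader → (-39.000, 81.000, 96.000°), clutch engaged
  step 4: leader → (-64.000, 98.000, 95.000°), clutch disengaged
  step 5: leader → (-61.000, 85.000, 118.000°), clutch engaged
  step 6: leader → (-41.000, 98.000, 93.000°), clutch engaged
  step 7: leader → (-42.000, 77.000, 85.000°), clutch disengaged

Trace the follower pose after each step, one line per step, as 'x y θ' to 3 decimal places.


-18.750 -29.500 -32.500
-18.750 -29.500 -32.500
-18.750 -29.500 -32.500
-18.750 63.000 -63.000
-18.750 63.000 -63.000
-18.500 11.500 -40.500
-14.000 64.000 -66.000
-14.000 64.000 -66.000

step 0: Δleader=(-1.000, -3.000, 36.000°), engaged; cmd=(-0.750, -11.500, 35.500°) → follower=(-18.750, -29.500, -32.500°)
step 1: Δleader=(11.000, 7.000, 31.000°), disengaged; cmd=(0,0,0) → follower holds at (-18.750, -29.500, -32.500°)
step 2: Δleader=(-7.000, 13.000, -1.000°), disengaged; cmd=(0,0,0) → follower holds at (-18.750, -29.500, -32.500°)
step 3: Δleader=(2.000, 23.000, -30.000°), engaged; cmd=(0.000, 92.500, -30.500°) → follower=(-18.750, 63.000, -63.000°)
step 4: Δleader=(-25.000, 17.000, -1.000°), disengaged; cmd=(0,0,0) → follower holds at (-18.750, 63.000, -63.000°)
step 5: Δleader=(3.000, -13.000, 23.000°), engaged; cmd=(0.250, -51.500, 22.500°) → follower=(-18.500, 11.500, -40.500°)
step 6: Δleader=(20.000, 13.000, -25.000°), engaged; cmd=(4.500, 52.500, -25.500°) → follower=(-14.000, 64.000, -66.000°)
step 7: Δleader=(-1.000, -21.000, -8.000°), disengaged; cmd=(0,0,0) → follower holds at (-14.000, 64.000, -66.000°)


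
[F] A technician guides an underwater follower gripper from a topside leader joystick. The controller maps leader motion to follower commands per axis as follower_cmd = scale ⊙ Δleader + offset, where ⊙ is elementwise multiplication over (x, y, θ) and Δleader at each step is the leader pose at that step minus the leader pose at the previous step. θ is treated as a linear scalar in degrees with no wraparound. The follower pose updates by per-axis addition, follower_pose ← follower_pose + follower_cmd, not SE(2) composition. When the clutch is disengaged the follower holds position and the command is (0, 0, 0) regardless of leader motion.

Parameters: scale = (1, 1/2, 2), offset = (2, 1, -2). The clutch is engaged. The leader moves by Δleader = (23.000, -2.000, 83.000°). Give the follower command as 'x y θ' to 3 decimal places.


axis x: 1·23.000 + 2 = 25.000
axis y: 1/2·-2.000 + 1 = 0.000
axis θ: 2·83.000 + -2 = 164.000

25.000 0.000 164.000


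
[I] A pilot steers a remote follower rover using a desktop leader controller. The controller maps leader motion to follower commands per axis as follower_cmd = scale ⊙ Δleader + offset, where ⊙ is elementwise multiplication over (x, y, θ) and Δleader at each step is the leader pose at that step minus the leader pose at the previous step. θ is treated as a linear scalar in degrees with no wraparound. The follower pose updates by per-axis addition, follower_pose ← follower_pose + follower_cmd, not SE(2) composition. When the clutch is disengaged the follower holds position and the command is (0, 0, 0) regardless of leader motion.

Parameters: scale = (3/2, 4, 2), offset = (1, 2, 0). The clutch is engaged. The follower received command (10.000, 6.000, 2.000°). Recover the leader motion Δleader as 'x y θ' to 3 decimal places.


axis x: (10.000 − 1) / (3/2) = 6.000
axis y: (6.000 − 2) / (4) = 1.000
axis θ: (2.000 − 0) / (2) = 1.000

6.000 1.000 1.000


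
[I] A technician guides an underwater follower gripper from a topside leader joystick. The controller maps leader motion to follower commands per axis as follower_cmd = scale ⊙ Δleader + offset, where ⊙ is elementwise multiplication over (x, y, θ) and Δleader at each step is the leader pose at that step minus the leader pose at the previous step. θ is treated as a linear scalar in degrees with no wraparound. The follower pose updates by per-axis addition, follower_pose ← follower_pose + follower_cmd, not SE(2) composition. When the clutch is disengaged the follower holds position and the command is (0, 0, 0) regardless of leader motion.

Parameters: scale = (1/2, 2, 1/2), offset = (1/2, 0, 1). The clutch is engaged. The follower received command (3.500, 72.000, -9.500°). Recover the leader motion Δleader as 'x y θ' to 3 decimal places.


6.000 36.000 -21.000

axis x: (3.500 − 1/2) / (1/2) = 6.000
axis y: (72.000 − 0) / (2) = 36.000
axis θ: (-9.500 − 1) / (1/2) = -21.000


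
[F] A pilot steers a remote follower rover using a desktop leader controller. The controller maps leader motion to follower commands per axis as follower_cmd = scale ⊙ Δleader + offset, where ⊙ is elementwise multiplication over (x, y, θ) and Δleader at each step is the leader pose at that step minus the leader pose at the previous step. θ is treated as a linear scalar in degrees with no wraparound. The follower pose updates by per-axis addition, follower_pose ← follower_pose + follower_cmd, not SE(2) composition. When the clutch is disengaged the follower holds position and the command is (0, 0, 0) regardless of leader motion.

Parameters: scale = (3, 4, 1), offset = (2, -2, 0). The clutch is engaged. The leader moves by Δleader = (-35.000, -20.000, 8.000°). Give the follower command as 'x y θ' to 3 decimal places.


-103.000 -82.000 8.000

axis x: 3·-35.000 + 2 = -103.000
axis y: 4·-20.000 + -2 = -82.000
axis θ: 1·8.000 + 0 = 8.000


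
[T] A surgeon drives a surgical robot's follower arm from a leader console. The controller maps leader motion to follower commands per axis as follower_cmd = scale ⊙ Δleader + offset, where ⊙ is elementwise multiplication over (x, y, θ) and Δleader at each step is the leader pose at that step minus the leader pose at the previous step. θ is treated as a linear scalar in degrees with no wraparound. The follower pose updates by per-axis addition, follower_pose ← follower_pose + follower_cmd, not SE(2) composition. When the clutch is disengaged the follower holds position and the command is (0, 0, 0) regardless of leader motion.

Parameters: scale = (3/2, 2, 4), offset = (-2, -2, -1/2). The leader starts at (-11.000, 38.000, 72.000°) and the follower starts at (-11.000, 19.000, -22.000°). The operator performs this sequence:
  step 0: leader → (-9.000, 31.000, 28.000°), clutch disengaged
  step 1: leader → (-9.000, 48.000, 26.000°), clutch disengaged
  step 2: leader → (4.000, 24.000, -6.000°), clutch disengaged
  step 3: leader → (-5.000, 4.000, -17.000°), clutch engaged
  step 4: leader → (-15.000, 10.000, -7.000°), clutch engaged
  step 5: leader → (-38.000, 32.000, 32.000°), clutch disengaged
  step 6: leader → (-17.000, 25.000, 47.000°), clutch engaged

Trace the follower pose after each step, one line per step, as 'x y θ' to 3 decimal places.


step 0: Δleader=(2.000, -7.000, -44.000°), disengaged; cmd=(0,0,0) → follower holds at (-11.000, 19.000, -22.000°)
step 1: Δleader=(0.000, 17.000, -2.000°), disengaged; cmd=(0,0,0) → follower holds at (-11.000, 19.000, -22.000°)
step 2: Δleader=(13.000, -24.000, -32.000°), disengaged; cmd=(0,0,0) → follower holds at (-11.000, 19.000, -22.000°)
step 3: Δleader=(-9.000, -20.000, -11.000°), engaged; cmd=(-15.500, -42.000, -44.500°) → follower=(-26.500, -23.000, -66.500°)
step 4: Δleader=(-10.000, 6.000, 10.000°), engaged; cmd=(-17.000, 10.000, 39.500°) → follower=(-43.500, -13.000, -27.000°)
step 5: Δleader=(-23.000, 22.000, 39.000°), disengaged; cmd=(0,0,0) → follower holds at (-43.500, -13.000, -27.000°)
step 6: Δleader=(21.000, -7.000, 15.000°), engaged; cmd=(29.500, -16.000, 59.500°) → follower=(-14.000, -29.000, 32.500°)

-11.000 19.000 -22.000
-11.000 19.000 -22.000
-11.000 19.000 -22.000
-26.500 -23.000 -66.500
-43.500 -13.000 -27.000
-43.500 -13.000 -27.000
-14.000 -29.000 32.500


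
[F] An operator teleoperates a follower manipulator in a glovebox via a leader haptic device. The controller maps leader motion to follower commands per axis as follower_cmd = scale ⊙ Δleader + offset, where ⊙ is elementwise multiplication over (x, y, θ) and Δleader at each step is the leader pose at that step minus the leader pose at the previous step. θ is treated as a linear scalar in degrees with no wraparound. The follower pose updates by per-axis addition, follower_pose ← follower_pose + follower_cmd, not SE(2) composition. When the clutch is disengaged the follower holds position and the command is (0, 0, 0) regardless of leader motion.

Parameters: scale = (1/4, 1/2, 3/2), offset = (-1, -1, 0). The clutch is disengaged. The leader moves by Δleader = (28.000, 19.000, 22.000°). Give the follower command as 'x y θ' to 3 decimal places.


0.000 0.000 0.000

clutch disengaged → follower holds; cmd = (0, 0, 0)


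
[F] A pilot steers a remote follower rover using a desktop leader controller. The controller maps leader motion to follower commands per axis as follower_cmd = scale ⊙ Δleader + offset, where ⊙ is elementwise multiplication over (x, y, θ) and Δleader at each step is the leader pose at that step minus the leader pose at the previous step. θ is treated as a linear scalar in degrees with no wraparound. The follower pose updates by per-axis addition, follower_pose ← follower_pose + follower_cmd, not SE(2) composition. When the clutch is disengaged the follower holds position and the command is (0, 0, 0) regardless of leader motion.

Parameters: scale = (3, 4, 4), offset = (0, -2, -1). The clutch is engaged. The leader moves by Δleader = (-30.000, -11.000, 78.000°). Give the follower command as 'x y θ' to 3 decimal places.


-90.000 -46.000 311.000

axis x: 3·-30.000 + 0 = -90.000
axis y: 4·-11.000 + -2 = -46.000
axis θ: 4·78.000 + -1 = 311.000


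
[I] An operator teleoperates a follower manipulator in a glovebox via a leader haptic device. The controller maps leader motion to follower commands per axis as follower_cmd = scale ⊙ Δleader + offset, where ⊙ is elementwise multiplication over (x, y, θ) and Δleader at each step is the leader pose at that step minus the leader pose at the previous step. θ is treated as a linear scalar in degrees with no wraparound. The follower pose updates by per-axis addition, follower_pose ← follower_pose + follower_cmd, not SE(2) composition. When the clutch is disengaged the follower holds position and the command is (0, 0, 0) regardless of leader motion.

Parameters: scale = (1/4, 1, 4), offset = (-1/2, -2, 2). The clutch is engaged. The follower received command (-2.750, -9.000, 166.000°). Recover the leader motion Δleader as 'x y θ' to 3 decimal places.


axis x: (-2.750 − -1/2) / (1/4) = -9.000
axis y: (-9.000 − -2) / (1) = -7.000
axis θ: (166.000 − 2) / (4) = 41.000

-9.000 -7.000 41.000


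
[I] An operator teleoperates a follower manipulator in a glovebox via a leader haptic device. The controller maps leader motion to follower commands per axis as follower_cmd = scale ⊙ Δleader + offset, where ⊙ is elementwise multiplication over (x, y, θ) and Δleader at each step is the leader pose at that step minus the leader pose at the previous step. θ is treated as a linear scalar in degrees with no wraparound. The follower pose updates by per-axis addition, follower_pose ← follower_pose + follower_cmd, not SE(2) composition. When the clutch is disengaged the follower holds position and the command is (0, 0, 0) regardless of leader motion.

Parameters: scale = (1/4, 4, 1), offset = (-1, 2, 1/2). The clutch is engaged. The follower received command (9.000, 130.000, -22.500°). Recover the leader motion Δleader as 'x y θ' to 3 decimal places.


40.000 32.000 -23.000

axis x: (9.000 − -1) / (1/4) = 40.000
axis y: (130.000 − 2) / (4) = 32.000
axis θ: (-22.500 − 1/2) / (1) = -23.000


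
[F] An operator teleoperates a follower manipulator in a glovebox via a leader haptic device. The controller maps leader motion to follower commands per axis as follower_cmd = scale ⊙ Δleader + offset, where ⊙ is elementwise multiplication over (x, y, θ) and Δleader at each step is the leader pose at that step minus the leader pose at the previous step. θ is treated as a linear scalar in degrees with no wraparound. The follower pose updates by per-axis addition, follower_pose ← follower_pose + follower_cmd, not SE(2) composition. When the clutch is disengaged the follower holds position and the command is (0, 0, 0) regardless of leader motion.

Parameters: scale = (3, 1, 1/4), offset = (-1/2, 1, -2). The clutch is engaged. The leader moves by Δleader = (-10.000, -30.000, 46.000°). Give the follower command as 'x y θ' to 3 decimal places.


-30.500 -29.000 9.500

axis x: 3·-10.000 + -1/2 = -30.500
axis y: 1·-30.000 + 1 = -29.000
axis θ: 1/4·46.000 + -2 = 9.500


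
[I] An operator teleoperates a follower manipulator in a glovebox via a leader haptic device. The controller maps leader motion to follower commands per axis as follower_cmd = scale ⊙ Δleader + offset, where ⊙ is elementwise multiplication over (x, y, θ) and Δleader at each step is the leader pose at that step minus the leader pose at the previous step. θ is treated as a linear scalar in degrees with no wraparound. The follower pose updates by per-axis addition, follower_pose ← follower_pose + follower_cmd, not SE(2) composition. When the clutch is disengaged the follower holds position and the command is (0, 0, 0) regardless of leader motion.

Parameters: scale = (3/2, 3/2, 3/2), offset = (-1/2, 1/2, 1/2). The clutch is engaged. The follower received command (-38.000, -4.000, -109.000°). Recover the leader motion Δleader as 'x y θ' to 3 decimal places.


-25.000 -3.000 -73.000

axis x: (-38.000 − -1/2) / (3/2) = -25.000
axis y: (-4.000 − 1/2) / (3/2) = -3.000
axis θ: (-109.000 − 1/2) / (3/2) = -73.000


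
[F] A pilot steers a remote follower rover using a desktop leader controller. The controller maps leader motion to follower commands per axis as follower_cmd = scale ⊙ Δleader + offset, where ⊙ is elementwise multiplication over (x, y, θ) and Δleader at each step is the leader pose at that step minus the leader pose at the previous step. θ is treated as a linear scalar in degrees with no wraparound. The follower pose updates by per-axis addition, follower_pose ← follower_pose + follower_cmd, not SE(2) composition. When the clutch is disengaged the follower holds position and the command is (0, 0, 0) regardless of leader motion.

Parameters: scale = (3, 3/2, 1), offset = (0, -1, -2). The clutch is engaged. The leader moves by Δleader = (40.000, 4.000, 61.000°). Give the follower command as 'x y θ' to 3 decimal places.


axis x: 3·40.000 + 0 = 120.000
axis y: 3/2·4.000 + -1 = 5.000
axis θ: 1·61.000 + -2 = 59.000

120.000 5.000 59.000
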